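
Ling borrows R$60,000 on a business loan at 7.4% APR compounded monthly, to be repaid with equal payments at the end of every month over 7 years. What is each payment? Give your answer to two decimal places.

R$917.34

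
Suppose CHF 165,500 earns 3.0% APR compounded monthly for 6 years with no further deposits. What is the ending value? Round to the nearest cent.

With 12 periods per year: i = 0.0025, n = 72.
FV = PV·(1+i)^n = 165,500 × 1.196948 = 198,094.9714

CHF 198,094.97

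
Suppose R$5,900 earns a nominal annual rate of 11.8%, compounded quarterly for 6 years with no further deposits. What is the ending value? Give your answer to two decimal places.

R$11,854.53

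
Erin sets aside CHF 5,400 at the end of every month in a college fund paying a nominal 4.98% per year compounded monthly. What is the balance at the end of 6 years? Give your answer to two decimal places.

CHF 452,047.13

With 12 periods per year: i = 0.00415, n = 72.
Accumulation factor s(72|0.00415) = 83.712431; FV = 5400 × 83.712431 = 452,047.1285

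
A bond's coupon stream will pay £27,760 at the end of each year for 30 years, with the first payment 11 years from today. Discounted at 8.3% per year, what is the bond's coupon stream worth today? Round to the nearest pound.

Value one period before first payment (t=10): 27760 × [1 − (1+0.083)^(−30)] / 0.083 = 27760 × 10.946480 = 303,874.2971
PV₀ = 303,874.2971 / (1+0.083)^10 = 303,874.2971 / 2.219650 = 136,901.8765

£136,902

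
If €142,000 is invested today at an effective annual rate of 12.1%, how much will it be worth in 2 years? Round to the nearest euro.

FV = PV·(1+i)^n = 142,000 × 1.256641 = 178,443.0220

€178,443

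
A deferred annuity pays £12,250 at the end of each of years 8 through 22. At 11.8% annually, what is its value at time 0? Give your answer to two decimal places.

£38,627.71

Value one period before first payment (t=7): 12250 × [1 − (1+0.118)^(−15)] / 0.118 = 12250 × 6.884233 = 84,331.8514
Discount back 7 years: 84,331.8514 × (1+0.118)^(−7) = 84,331.8514 × 0.458044 = 38,627.7142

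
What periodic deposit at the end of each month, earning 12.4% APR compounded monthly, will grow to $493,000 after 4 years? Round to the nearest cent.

$7,985.28

With 12 periods per year: i = 0.0103333, n = 48.
FV-annuity factor = 61.738585; PMT = 493000 / 61.738585 = 7,985.2818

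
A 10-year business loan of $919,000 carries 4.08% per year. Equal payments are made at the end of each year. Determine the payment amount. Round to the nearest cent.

$113,756.06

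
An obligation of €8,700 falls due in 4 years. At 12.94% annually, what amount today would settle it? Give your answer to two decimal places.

€5,347.22

PV = 8,700 / (1 + 0.1294)^4 = 8,700 / 1.627013 = 5,347.2208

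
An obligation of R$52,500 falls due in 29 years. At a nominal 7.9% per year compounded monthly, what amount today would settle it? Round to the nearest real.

i = 0.079/12 = 0.00658333 per month; n = 29·12 = 348.
Discount factor = (1+0.00658333)^(−348) = 0.101928; PV = 52,500 × 0.101928 = 5,351.2033

R$5,351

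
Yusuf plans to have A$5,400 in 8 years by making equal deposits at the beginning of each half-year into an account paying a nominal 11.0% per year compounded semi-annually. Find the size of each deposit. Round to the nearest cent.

Periodic rate i = 0.11/2 = 0.055; n = 8 × 2 = 16 periods.
PMT = 5400 / ( [(1+0.055)^16 − 1] / 0.055 × (1+i) ) = 5400 / 25.996403 = 207.7210

A$207.72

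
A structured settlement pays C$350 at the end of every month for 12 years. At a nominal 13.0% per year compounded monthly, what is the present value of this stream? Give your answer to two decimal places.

C$25,461.49

With 12 periods per year: i = 0.0108333, n = 144.
Annuity factor a(144|0.0108333) = 72.747100; PV = 350 × 72.747100 = 25,461.4850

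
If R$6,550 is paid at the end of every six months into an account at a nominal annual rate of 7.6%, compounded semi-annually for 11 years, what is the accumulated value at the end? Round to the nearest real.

R$219,193

With 2 periods per year: i = 0.038, n = 22.
FV = PMT · [(1+i)^n − 1] / i = 6550 · 33.464523 = 219,192.6255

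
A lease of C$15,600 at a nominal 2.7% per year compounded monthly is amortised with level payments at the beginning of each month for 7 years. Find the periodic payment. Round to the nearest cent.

C$203.57

With 12 periods per year: i = 0.00225, n = 84.
Annuity-PV factor × (1+i) = 76.633251; PMT = 15600 / 76.633251 = 203.5670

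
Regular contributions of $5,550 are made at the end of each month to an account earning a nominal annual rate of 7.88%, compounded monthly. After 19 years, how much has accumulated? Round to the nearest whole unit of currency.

$2,913,613

i = 0.0788/12 = 0.00656667 per month; n = 19·12 = 228.
FV = PMT · [(1+i)^n − 1] / i = 5550 · 524.975258 = 2,913,612.6801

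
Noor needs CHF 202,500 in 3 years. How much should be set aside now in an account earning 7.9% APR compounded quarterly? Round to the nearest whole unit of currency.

i = 0.079/4 = 0.01975 per quarter; n = 3·4 = 12.
Discount factor = (1+0.01975)^(−12) = 0.790816; PV = 202,500 × 0.790816 = 160,140.2343

CHF 160,140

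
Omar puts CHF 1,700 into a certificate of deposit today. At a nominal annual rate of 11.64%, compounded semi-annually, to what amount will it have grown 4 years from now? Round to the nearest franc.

CHF 2,673

Periodic rate i = 0.1164/2 = 0.0582; n = 4 × 2 = 8 periods.
FV = 1,700 × (1 + 0.0582)^8 = 2,672.9509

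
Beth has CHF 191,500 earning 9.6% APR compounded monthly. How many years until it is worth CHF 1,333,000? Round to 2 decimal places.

20.29 years

Periodic rate i = 0.096/12 = 0.008.
n = ln(1.333e+06/191500) / ln(1+0.008) = ln(6.96084) / 0.007968 = 243.5063 months
= 243.5063/12 years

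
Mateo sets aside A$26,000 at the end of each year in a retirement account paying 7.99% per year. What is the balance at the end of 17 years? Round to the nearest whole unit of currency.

A$876,710

FV = PMT · [(1+i)^n − 1] / i = 26000 · 33.719628 = 876,710.3239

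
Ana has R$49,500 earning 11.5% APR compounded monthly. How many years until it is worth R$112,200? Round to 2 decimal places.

Periodic rate i = 0.115/12 = 0.00958333.
(1+i)^n = 112200/49500 = 2.26667, so n = ln 2.26667 / ln 1.00958 = 85.7974 months
= 85.7974/12 years

7.15 years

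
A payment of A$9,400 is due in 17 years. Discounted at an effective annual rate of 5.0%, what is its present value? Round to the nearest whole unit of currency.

A$4,101

PV = FV·(1+i)^(−n) = 9,400 × 0.436297 = 4,101.1889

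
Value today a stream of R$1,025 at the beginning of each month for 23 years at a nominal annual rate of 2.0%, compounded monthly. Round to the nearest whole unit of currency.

R$226,990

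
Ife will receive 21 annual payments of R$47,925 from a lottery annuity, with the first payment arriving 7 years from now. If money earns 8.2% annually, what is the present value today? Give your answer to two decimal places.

PV at t=6 (ordinary 21-year annuity): 47925 × a(21|0.082) = 47925 × 9.864812 = 472,771.1198
PV₀ = 472,771.1198 / (1+0.082)^6 = 472,771.1198 / 1.604588 = 294,637.0613

R$294,637.06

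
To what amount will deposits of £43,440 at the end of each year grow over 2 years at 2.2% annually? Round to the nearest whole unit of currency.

Accumulation factor s(2|0.022) = 2.022000; FV = 43440 × 2.022000 = 87,835.6800

£87,836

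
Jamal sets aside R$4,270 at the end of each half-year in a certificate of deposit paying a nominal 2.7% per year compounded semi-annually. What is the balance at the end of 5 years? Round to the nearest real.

With 2 periods per year: i = 0.0135, n = 10.
FV = 4270 × [(1+0.0135)^10 − 1] / 0.0135 = 4270 × 10.629895 = 45,389.6523

R$45,390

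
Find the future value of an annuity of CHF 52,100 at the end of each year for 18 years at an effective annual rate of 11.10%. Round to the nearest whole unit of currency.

CHF 2,652,163

Accumulation factor s(18|0.111) = 50.905235; FV = 52100 × 50.905235 = 2,652,162.7316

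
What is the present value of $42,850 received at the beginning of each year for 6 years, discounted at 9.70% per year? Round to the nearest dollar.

Annuity factor a(6|0.097) × (1+i) = 4.820019; PV = 42850 × 4.820019 = 206,537.8165
(annuity-due: payments at period start, so ×(1+i).)

$206,538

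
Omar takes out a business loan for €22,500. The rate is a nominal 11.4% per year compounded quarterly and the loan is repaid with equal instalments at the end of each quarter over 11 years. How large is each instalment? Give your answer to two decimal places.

€903.69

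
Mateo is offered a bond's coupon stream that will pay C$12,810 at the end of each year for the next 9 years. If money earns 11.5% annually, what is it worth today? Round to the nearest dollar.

PV = 12810 × [1 − (1+0.115)^(−9)] / 0.115 = 12810 × 5.431064 = 69,571.9346

C$69,572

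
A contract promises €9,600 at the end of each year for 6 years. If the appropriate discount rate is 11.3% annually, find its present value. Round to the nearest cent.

€40,264.57

PV = 9600 × [1 − (1+0.113)^(−6)] / 0.113 = 9600 × 4.194226 = 40,264.5741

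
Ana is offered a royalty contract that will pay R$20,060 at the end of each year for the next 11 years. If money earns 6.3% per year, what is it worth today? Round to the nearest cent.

R$155,811.23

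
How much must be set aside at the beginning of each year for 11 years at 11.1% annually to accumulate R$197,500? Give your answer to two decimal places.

R$9,038.49

FV-annuity factor × (1+i) = 21.850988; PMT = 197500 / 21.850988 = 9,038.4930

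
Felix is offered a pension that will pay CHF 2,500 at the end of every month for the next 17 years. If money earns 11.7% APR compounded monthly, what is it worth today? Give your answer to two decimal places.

Periodic rate i = 0.117/12 = 0.00975; n = 17 × 12 = 204 periods.
PV = PMT · [1 − (1+i)^(−n)] / i = 2500 · 88.394177 = 220,985.4425

CHF 220,985.44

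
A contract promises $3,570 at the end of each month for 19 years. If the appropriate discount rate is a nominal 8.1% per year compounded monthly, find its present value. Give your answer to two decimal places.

Periodic rate i = 0.081/12 = 0.00675; n = 19 × 12 = 228 periods.
Annuity factor a(228|0.00675) = 116.191391; PV = 3570 × 116.191391 = 414,803.2666

$414,803.27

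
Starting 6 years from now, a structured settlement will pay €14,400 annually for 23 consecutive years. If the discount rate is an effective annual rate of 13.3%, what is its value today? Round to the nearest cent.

€54,709.59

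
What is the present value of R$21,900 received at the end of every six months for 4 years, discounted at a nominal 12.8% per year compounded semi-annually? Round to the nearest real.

R$133,867

i = 0.128/2 = 0.064 per half-year; n = 4·2 = 8.
PV = 21900 × [1 − (1+0.064)^(−8)] / 0.064 = 21900 × 6.112668 = 133,867.4279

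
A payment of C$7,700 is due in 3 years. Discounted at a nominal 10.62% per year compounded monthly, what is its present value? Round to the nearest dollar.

i = 0.1062/12 = 0.00885 per month; n = 3·12 = 36.
Discount factor = (1+0.00885)^(−36) = 0.728186; PV = 7,700 × 0.728186 = 5,607.0339

C$5,607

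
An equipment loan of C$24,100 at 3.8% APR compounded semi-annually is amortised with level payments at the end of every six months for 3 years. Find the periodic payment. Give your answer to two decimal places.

With 2 periods per year: i = 0.019, n = 6.
Annuity-PV factor = 5.620383; PMT = 24100 / 5.620383 = 4,287.9636

C$4,287.96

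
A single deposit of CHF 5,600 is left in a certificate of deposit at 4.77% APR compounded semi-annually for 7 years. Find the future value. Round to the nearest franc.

CHF 7,789

Periodic rate i = 0.0477/2 = 0.02385; n = 7 × 2 = 14 periods.
5,600 × (1+0.02385)^14 = 5,600 × 1.390941 = 7,789.2692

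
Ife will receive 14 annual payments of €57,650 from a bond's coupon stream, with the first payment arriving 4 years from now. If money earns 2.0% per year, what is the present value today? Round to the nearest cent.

€657,670.54

PV at t=3 (ordinary 14-year annuity): 57650 × a(14|0.02) = 57650 × 12.106249 = 697,925.2416
PV₀ = 697,925.2416 / (1+0.02)^3 = 697,925.2416 / 1.061208 = 657,670.5430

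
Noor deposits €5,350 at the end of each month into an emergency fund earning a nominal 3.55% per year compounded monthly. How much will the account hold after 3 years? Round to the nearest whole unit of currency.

€202,914

With 12 periods per year: i = 0.00295833, n = 36.
FV = 5350 × [(1+0.00295833)^36 − 1] / 0.00295833 = 5350 × 37.927792 = 202,913.6861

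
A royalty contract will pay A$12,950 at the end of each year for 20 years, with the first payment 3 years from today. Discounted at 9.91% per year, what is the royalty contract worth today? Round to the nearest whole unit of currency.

Value one period before first payment (t=2): 12950 × [1 − (1+0.0991)^(−20)] / 0.0991 = 12950 × 8.566125 = 110,931.3203
PV₀ = 110,931.3203 / (1+0.0991)^2 = 110,931.3203 / 1.208021 = 91,828.9813

A$91,829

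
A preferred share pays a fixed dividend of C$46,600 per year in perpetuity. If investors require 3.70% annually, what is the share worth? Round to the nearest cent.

PV = PMT / i = 46600 / 0.037 = 1,259,459.4595

C$1,259,459.46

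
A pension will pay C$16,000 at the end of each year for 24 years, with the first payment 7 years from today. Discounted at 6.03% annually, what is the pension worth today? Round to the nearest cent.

PV at t=6 (ordinary 24-year annuity): 16000 × a(24|0.0603) = 16000 × 12.515640 = 200,250.2478
PV₀ = 200,250.2478 / (1+0.0603)^6 = 200,250.2478 / 1.420930 = 140,929.0401

C$140,929.04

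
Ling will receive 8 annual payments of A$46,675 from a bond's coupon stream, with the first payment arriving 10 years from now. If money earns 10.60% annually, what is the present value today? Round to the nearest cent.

Value one period before first payment (t=9): 46675 × [1 − (1+0.106)^(−8)] / 0.106 = 46675 × 5.220364 = 243,660.4931
PV₀ = 243,660.4931 / (1+0.106)^9 = 243,660.4931 / 2.476259 = 98,398.6128

A$98,398.61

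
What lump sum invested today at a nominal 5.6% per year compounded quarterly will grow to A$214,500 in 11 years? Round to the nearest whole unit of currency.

Periodic rate i = 0.056/4 = 0.014; n = 11 × 4 = 44 periods.
PV = FV·(1+i)^(−n) = 214,500 × 0.542413 = 116,347.5591

A$116,348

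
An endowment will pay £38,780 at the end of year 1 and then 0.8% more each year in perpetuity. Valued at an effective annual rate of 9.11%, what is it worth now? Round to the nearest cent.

PV = D₁/(r − g) = 38780/(0.0911 − 0.008) = 466,666.6667

£466,666.67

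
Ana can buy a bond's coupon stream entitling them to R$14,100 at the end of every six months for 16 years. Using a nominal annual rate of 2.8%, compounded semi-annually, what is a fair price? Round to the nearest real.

i = 0.028/2 = 0.014 per half-year; n = 16·2 = 32.
Annuity factor a(32|0.014) = 25.650509; PV = 14100 × 25.650509 = 361,672.1809

R$361,672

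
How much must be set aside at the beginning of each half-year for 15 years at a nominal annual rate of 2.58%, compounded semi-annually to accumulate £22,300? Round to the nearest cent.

£605.66

i = 0.0258/2 = 0.0129 per half-year; n = 15·2 = 30.
FV-annuity factor × (1+i) = 36.819039; PMT = 22300 / 36.819039 = 605.6649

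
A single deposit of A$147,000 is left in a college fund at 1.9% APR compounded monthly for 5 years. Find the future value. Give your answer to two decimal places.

Periodic rate i = 0.019/12 = 0.00158333; n = 5 × 12 = 60 periods.
FV = 147,000 × (1 + 0.00158333)^60 = 161,637.7076

A$161,637.71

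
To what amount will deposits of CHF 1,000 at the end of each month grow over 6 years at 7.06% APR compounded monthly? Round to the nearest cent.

CHF 89,329.59

Periodic rate i = 0.0706/12 = 0.00588333; n = 6 × 12 = 72 periods.
Accumulation factor s(72|0.00588333) = 89.329591; FV = 1000 × 89.329591 = 89,329.5908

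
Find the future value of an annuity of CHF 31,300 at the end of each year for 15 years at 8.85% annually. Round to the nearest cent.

CHF 908,235.32

FV = 31300 × [(1+0.0885)^15 − 1] / 0.0885 = 31300 × 29.017103 = 908,235.3172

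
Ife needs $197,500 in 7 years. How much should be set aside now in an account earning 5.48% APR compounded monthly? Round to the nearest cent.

$134,694.85

With 12 periods per year: i = 0.00456667, n = 84.
PV = FV·(1+i)^(−n) = 197,500 × 0.681999 = 134,694.8451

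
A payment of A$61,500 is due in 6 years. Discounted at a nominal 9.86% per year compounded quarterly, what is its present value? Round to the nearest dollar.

Periodic rate i = 0.0986/4 = 0.02465; n = 6 × 4 = 24 periods.
Discount factor = (1+0.02465)^(−24) = 0.557426; PV = 61,500 × 0.557426 = 34,281.6763

A$34,282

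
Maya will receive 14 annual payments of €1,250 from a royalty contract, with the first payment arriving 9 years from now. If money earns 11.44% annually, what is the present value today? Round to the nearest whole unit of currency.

Value one period before first payment (t=8): 1250 × [1 − (1+0.1144)^(−14)] / 0.1144 = 1250 × 6.822597 = 8,528.2456
Discount back 8 years: 8,528.2456 × (1+0.1144)^(−8) = 8,528.2456 × 0.420408 = 3,585.3443

€3,585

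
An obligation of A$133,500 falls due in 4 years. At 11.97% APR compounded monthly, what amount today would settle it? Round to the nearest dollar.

A$82,903

Periodic rate i = 0.1197/12 = 0.009975; n = 4 × 12 = 48 periods.
PV = 133,500 / (1 + 0.009975)^48 = 133,500 / 1.610312 = 82,903.2057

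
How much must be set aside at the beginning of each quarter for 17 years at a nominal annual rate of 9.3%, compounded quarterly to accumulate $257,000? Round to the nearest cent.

$1,547.85

i = 0.093/4 = 0.02325 per quarter; n = 17·4 = 68.
FV-annuity factor × (1+i) = 166.036991; PMT = 257000 / 166.036991 = 1,547.8478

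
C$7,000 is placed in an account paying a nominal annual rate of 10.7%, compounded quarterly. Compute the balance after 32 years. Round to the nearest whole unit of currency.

With 4 periods per year: i = 0.02675, n = 128.
7,000 × (1+0.02675)^128 = 7,000 × 29.341552 = 205,390.8609

C$205,391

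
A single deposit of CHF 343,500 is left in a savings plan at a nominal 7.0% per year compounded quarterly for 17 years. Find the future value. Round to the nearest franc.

CHF 1,117,551

With 4 periods per year: i = 0.0175, n = 68.
FV = 343,500 × (1 + 0.0175)^68 = 1,117,550.5031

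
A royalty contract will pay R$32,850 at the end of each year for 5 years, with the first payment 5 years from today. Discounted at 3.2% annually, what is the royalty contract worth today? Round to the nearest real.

R$131,880

Value one period before first payment (t=4): 32850 × [1 − (1+0.032)^(−5)] / 0.032 = 32850 × 4.553672 = 149,588.1138
Discount back 4 years: 149,588.1138 × (1+0.032)^(−4) = 149,588.1138 × 0.881620 = 131,879.8052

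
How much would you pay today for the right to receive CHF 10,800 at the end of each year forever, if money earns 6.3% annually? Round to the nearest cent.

CHF 171,428.57

PV = C/r = 10800/0.063 = 171,428.5714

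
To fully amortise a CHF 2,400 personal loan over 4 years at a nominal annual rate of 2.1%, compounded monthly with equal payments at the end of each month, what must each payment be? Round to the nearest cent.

Periodic rate i = 0.021/12 = 0.00175; n = 4 × 12 = 48 periods.
PMT = 2400 / ( [1 − (1+0.00175)^(−48)] / 0.00175 ) = 2400 / 46.000710 = 52.1731

CHF 52.17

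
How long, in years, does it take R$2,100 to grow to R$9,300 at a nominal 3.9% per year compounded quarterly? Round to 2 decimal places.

Periodic rate i = 0.039/4 = 0.00975.
(1+i)^n = 9300/2100 = 4.42857, so n = ln 4.42857 / ln 1.00975 = 153.3661 quarters
= 153.3661/4 years

38.34 years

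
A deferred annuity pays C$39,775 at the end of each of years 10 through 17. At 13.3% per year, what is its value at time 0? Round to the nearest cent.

C$61,407.88

Value one period before first payment (t=9): 39775 × [1 − (1+0.133)^(−8)] / 0.133 = 39775 × 4.749885 = 188,926.6942
PV₀ = 188,926.6942 / (1+0.133)^9 = 188,926.6942 / 3.076587 = 61,407.8846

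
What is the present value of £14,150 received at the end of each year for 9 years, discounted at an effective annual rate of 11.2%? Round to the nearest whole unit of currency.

£77,744

PV = PMT · [1 − (1+i)^(−n)] / i = 14150 · 5.494266 = 77,743.8666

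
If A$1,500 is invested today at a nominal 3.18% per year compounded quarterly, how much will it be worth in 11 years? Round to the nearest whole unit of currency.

A$2,125

With 4 periods per year: i = 0.00795, n = 44.
FV = PV·(1+i)^n = 1,500 × 1.416823 = 2,125.2341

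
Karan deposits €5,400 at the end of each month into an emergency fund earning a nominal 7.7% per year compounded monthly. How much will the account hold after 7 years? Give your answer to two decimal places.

i = 0.077/12 = 0.00641667 per month; n = 7·12 = 84.
Accumulation factor s(84|0.00641667) = 110.858550; FV = 5400 × 110.858550 = 598,636.1708

€598,636.17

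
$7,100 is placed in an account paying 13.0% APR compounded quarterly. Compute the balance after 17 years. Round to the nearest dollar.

$62,486

With 4 periods per year: i = 0.0325, n = 68.
FV = PV·(1+i)^n = 7,100 × 8.800840 = 62,485.9607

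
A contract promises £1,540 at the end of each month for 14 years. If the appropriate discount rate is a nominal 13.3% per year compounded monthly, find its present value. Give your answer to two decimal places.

Periodic rate i = 0.133/12 = 0.0110833; n = 14 × 12 = 168 periods.
Annuity factor a(168|0.0110833) = 76.063657; PV = 1540 × 76.063657 = 117,138.0313

£117,138.03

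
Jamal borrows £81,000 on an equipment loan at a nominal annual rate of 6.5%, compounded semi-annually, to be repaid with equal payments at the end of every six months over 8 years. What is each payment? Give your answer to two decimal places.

£6,572.35

With 2 periods per year: i = 0.0325, n = 16.
PMT = 81000 / ( [1 − (1+0.0325)^(−16)] / 0.0325 ) = 81000 / 12.324358 = 6,572.3507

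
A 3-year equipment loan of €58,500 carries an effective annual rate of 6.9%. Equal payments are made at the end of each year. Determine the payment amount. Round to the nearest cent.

€22,250.81

PMT = 58500 / ( [1 − (1+0.069)^(−3)] / 0.069 ) = 58500 / 2.629118 = 22,250.8067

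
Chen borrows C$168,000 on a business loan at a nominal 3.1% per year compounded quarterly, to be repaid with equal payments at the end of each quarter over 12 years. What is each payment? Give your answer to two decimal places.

C$4,204.66

Periodic rate i = 0.031/4 = 0.00775; n = 12 × 4 = 48 periods.
PMT = 168000 / ( [1 − (1+0.00775)^(−48)] / 0.00775 ) = 168000 / 39.955671 = 4,204.6597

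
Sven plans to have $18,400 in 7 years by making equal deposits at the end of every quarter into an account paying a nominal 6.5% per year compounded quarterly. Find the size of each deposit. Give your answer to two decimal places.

$524.18

Periodic rate i = 0.065/4 = 0.01625; n = 7 × 4 = 28 periods.
FV-annuity factor = 35.102730; PMT = 18400 / 35.102730 = 524.1758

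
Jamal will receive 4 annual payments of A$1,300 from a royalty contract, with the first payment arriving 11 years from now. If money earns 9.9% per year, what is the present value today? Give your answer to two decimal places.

A$1,606.75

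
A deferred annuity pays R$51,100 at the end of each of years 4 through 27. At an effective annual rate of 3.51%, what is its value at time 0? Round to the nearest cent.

Value one period before first payment (t=3): 51100 × [1 − (1+0.0351)^(−24)] / 0.0351 = 51100 × 16.041515 = 819,721.4411
Discount back 3 years: 819,721.4411 × (1+0.0351)^(−3) = 819,721.4411 × 0.901681 = 739,127.5139

R$739,127.51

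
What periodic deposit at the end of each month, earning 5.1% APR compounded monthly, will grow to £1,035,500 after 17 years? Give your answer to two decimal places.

£3,199.72

Periodic rate i = 0.051/12 = 0.00425; n = 17 × 12 = 204 periods.
PMT = 1.0355e+06 / ( [(1+0.00425)^204 − 1] / 0.00425 ) = 1.0355e+06 / 323.621844 = 3,199.7222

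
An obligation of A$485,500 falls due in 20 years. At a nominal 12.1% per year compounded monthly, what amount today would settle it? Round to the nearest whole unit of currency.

i = 0.121/12 = 0.0100833 per month; n = 20·12 = 240.
Discount factor = (1+0.0100833)^(−240) = 0.090006; PV = 485,500 × 0.090006 = 43,697.8420

A$43,698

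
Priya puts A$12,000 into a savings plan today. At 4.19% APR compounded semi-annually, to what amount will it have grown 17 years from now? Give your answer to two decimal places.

A$24,284.73

Periodic rate i = 0.0419/2 = 0.02095; n = 17 × 2 = 34 periods.
FV = 12,000 × (1 + 0.02095)^34 = 24,284.7336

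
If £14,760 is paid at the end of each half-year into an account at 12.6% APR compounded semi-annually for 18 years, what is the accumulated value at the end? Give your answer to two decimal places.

Periodic rate i = 0.126/2 = 0.063; n = 18 × 2 = 36 periods.
FV = PMT · [(1+i)^n − 1] / i = 14760 · 127.298615 = 1,878,927.5639

£1,878,927.56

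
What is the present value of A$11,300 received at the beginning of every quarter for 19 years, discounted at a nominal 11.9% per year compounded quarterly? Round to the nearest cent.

A$348,990.78

i = 0.119/4 = 0.02975 per quarter; n = 19·4 = 76.
PV = 11300 × [1 − (1+0.02975)^(−76)] / 0.02975 × (1+i) = 11300 × 30.884140 = 348,990.7786
Payments are at the start of each period, so multiply by (1+i).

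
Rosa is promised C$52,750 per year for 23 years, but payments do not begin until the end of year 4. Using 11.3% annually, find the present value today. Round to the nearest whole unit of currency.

C$309,720

PV at t=3 (ordinary 23-year annuity): 52750 × a(23|0.113) = 52750 × 8.095277 = 427,025.8724
PV₀ = 427,025.8724 / (1+0.113)^3 = 427,025.8724 / 1.378750 = 309,719.6042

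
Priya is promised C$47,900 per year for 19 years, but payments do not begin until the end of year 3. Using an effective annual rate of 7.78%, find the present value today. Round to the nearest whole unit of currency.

Value one period before first payment (t=2): 47900 × [1 − (1+0.0778)^(−19)] / 0.0778 = 47900 × 9.757513 = 467,384.8674
Discount back 2 years: 467,384.8674 × (1+0.0778)^(−2) = 467,384.8674 × 0.860842 = 402,344.7034

C$402,345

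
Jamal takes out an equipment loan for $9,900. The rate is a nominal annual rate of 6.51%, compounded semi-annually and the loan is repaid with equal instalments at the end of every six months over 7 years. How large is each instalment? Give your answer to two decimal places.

$891.71

With 2 periods per year: i = 0.03255, n = 14.
Annuity-PV factor = 11.102204; PMT = 9900 / 11.102204 = 891.7148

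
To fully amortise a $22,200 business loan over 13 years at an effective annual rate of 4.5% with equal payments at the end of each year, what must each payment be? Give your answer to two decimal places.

PMT = 22200 / ( [1 − (1+0.045)^(−13)] / 0.045 ) = 22200 / 9.682852 = 2,292.7128

$2,292.71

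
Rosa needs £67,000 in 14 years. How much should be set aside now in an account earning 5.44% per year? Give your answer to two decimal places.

£31,915.32

PV = FV·(1+i)^(−n) = 67,000 × 0.476348 = 31,915.3228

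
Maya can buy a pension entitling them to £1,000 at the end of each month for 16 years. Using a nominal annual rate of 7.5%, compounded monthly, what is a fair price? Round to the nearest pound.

£111,629

Periodic rate i = 0.075/12 = 0.00625; n = 16 × 12 = 192 periods.
Annuity factor a(192|0.00625) = 111.628623; PV = 1000 × 111.628623 = 111,628.6226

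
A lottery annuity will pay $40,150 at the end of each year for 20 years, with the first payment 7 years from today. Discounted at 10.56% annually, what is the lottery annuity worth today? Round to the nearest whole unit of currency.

$180,221

Value one period before first payment (t=6): 40150 × [1 − (1+0.1056)^(−20)] / 0.1056 = 40150 × 8.198024 = 329,150.6588
PV₀ = 329,150.6588 / (1+0.1056)^6 = 329,150.6588 / 1.826368 = 180,221.4786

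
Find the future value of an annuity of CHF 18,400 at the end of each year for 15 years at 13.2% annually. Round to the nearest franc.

FV = 18400 × [(1+0.132)^15 − 1] / 0.132 = 18400 × 41.078682 = 755,847.7427

CHF 755,848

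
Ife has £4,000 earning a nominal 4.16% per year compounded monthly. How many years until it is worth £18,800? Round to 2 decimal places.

Periodic rate i = 0.0416/12 = 0.00346667.
n = ln(18800/4000) / ln(1+0.00346667) = ln(4.70000) / 0.003461 = 447.1856 months
= 447.1856/12 years

37.27 years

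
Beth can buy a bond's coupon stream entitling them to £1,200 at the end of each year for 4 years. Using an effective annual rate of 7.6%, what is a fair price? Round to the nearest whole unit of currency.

£4,010

Annuity factor a(4|0.076) = 3.341832; PV = 1200 × 3.341832 = 4,010.1985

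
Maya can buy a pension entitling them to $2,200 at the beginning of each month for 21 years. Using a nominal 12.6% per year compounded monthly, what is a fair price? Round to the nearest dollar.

$196,497

With 12 periods per year: i = 0.0105, n = 252.
PV = PMT · [1 − (1+i)^(−n)] / i × (1+i) = 2200 · 89.316680 = 196,496.6955
(Beginning-of-period payments → annuity-due factor ×(1+i).)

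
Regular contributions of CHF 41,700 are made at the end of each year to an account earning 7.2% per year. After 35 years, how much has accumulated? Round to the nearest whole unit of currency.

CHF 6,022,005

Accumulation factor s(35|0.072) = 144.412597; FV = 41700 × 144.412597 = 6,022,005.2902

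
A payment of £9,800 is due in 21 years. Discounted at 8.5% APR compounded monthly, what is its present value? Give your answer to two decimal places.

With 12 periods per year: i = 0.00708333, n = 252.
Discount factor = (1+0.00708333)^(−252) = 0.168856; PV = 9,800 × 0.168856 = 1,654.7907

£1,654.79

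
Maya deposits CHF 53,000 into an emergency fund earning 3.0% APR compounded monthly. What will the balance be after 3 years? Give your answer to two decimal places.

CHF 57,984.72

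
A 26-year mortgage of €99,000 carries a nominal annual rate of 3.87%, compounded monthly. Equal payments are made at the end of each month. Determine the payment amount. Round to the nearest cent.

With 12 periods per year: i = 0.003225, n = 312.
Annuity-PV factor = 196.527738; PMT = 99000 / 196.527738 = 503.7457

€503.75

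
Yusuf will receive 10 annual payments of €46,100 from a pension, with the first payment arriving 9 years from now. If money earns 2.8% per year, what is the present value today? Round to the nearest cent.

PV at t=8 (ordinary 10-year annuity): 46100 × a(10|0.028) = 46100 × 8.617934 = 397,286.7540
Discount back 8 years: 397,286.7540 × (1+0.028)^(−8) = 397,286.7540 × 0.801780 = 318,536.4738

€318,536.47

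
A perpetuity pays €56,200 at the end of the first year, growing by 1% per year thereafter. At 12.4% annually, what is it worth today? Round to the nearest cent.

€492,982.46

PV = PMT / (i − g) = 56200 / (0.124 − 0.01) = 56200 / 0.114000 = 492,982.4561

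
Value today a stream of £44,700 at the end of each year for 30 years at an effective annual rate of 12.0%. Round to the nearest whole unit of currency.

PV = 44700 × [1 − (1+0.12)^(−30)] / 0.12 = 44700 × 8.055184 = 360,066.7234

£360,067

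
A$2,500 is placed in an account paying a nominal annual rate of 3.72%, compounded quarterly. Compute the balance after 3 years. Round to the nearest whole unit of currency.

A$2,794

With 4 periods per year: i = 0.0093, n = 12.
FV = 2,500 × (1 + 0.0093)^12 = 2,793.7226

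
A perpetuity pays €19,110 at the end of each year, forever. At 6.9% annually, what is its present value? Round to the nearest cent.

PV = C/r = 19110/0.069 = 276,956.5217

€276,956.52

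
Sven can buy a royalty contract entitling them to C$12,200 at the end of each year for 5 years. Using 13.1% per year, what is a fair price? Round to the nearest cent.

PV = PMT · [1 − (1+i)^(−n)] / i = 12200 · 3.508666 = 42,805.7297

C$42,805.73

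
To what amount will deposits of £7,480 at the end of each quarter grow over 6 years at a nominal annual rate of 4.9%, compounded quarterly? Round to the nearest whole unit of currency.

Periodic rate i = 0.049/4 = 0.01225; n = 6 × 4 = 24 periods.
Accumulation factor s(24|0.01225) = 27.705255; FV = 7480 × 27.705255 = 207,235.3102

£207,235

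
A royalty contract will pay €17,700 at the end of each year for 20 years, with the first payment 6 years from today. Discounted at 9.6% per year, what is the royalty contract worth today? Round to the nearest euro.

€97,947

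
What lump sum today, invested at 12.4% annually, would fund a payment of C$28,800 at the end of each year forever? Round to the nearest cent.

C$232,258.06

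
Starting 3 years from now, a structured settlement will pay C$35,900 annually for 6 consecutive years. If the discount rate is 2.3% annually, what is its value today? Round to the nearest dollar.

C$190,220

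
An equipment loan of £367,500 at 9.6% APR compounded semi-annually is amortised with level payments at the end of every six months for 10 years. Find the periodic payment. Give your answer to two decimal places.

£28,991.15

Periodic rate i = 0.096/2 = 0.048; n = 10 × 2 = 20 periods.
Annuity-PV factor = 12.676284; PMT = 367500 / 12.676284 = 28,991.1469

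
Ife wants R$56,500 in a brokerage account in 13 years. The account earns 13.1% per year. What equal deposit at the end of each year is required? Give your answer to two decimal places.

R$1,871.59

FV-annuity factor = 30.188245; PMT = 56500 / 30.188245 = 1,871.5894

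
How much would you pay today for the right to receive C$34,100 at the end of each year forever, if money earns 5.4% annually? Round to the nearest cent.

PV = C/r = 34100/0.054 = 631,481.4815

C$631,481.48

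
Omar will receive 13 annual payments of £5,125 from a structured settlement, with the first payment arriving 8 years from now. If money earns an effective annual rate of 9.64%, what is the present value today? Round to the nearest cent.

Value one period before first payment (t=7): 5125 × [1 − (1+0.0964)^(−13)] / 0.0964 = 5125 × 7.237808 = 37,093.7668
PV₀ = 37,093.7668 / (1+0.0964)^7 = 37,093.7668 / 1.904510 = 19,476.8065

£19,476.81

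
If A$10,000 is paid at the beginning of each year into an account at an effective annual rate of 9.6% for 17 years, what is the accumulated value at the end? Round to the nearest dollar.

FV = 10000 × [(1+0.096)^17 − 1] / 0.096 × (1+i) = 10000 × 42.823216 = 428,232.1603
(Beginning-of-period payments → annuity-due factor ×(1+i).)

A$428,232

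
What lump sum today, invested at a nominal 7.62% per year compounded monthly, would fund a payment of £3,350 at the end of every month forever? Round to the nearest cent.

Periodic rate i = 0.0762/12 = 0.00635.
PV = C/r = 3350/0.00635 = 527,559.0551

£527,559.06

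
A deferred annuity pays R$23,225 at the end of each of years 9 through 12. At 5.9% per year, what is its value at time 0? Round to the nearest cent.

Value one period before first payment (t=8): 23225 × [1 − (1+0.059)^(−4)] / 0.059 = 23225 × 3.473055 = 80,661.7009
PV₀ = 80,661.7009 / (1+0.059)^8 = 80,661.7009 / 1.581859 = 50,991.7239

R$50,991.72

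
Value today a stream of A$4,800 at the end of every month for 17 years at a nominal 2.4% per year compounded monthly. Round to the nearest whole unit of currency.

Periodic rate i = 0.024/12 = 0.002; n = 17 × 12 = 204 periods.
Annuity factor a(204|0.002) = 167.375058; PV = 4800 × 167.375058 = 803,400.2779

A$803,400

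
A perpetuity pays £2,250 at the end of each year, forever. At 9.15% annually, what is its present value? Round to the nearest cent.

PV = PMT / i = 2250 / 0.0915 = 24,590.1639

£24,590.16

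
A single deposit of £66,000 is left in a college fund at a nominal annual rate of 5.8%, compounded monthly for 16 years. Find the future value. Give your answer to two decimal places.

Periodic rate i = 0.058/12 = 0.00483333; n = 16 × 12 = 192 periods.
FV = PV·(1+i)^n = 66,000 × 2.523797 = 166,570.6053

£166,570.61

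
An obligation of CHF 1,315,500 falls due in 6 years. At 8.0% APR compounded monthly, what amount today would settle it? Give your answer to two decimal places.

CHF 815,307.24

With 12 periods per year: i = 0.00666667, n = 72.
Discount factor = (1+0.00666667)^(−72) = 0.619770; PV = 1,315,500 × 0.619770 = 815,307.2408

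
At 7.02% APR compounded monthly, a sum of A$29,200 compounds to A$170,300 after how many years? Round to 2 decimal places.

25.19 years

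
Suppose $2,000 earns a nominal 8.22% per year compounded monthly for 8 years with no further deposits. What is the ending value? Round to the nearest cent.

i = 0.0822/12 = 0.00685 per month; n = 8·12 = 96.
2,000 × (1+0.00685)^96 = 2,000 × 1.925832 = 3,851.6635

$3,851.66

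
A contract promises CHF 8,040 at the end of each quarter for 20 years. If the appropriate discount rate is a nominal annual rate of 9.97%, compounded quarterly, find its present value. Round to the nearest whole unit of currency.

Periodic rate i = 0.0997/4 = 0.024925; n = 20 × 4 = 80 periods.
PV = PMT · [1 − (1+i)^(−n)] / i = 8040 · 34.522812 = 277,563.4089

CHF 277,563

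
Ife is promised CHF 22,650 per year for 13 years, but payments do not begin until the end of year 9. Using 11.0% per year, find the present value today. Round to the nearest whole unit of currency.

CHF 66,341

Value one period before first payment (t=8): 22650 × [1 − (1+0.11)^(−13)] / 0.11 = 22650 × 6.749870 = 152,884.5647
Discount back 8 years: 152,884.5647 × (1+0.11)^(−8) = 152,884.5647 × 0.433926 = 66,340.6635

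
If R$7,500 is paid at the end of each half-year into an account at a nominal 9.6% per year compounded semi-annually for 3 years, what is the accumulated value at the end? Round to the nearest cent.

R$50,758.28

i = 0.096/2 = 0.048 per half-year; n = 3·2 = 6.
FV = PMT · [(1+i)^n − 1] / i = 7500 · 6.767771 = 50,758.2824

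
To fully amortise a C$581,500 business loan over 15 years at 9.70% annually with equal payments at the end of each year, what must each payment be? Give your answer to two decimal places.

C$75,147.45

Annuity-PV factor = 7.738120; PMT = 581500 / 7.738120 = 75,147.4534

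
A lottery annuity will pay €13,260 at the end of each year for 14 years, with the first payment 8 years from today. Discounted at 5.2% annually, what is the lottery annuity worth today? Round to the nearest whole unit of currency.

€90,881

Value one period before first payment (t=7): 13260 × [1 − (1+0.052)^(−14)] / 0.052 = 13260 × 9.773270 = 129,593.5647
Discount back 7 years: 129,593.5647 × (1+0.052)^(−7) = 129,593.5647 × 0.701277 = 90,881.0336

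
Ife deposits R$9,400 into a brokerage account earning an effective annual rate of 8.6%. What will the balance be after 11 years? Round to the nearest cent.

FV = PV·(1+i)^n = 9,400 × 2.478153 = 23,294.6361

R$23,294.64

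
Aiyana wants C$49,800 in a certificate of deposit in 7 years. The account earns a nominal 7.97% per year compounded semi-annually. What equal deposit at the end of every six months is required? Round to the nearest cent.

With 2 periods per year: i = 0.03985, n = 14.
FV-annuity factor = 18.273101; PMT = 49800 / 18.273101 = 2,725.3174

C$2,725.32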